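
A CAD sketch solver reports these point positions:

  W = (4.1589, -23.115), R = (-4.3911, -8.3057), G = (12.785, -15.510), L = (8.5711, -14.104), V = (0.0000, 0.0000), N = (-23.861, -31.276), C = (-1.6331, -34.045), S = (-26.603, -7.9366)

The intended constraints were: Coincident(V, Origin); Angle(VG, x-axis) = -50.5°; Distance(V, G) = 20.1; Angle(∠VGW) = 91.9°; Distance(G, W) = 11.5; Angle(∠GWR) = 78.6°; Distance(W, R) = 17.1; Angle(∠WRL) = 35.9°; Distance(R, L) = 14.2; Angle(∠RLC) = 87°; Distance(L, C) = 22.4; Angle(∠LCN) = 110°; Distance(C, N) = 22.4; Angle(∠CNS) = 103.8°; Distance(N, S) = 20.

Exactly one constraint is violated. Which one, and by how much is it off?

Distance(N, S) = 20 — off by 3.50.

V = (0.00, 0.00) ✓; VG at -50.50° ✓; |VG| = 20.10 ✓; ∠VGW = 91.90° ✓; |GW| = 11.50 ✓; ∠GWR = 78.60° ✓; |WR| = 17.10 ✓; ∠WRL = 35.90° ✓; |RL| = 14.20 ✓; ∠RLC = 87.00° ✓; |LC| = 22.40 ✓; ∠LCN = 110.0° ✓; |CN| = 22.40 ✓; ∠CNS = 103.8° ✓; |NS| = 23.50 ✗.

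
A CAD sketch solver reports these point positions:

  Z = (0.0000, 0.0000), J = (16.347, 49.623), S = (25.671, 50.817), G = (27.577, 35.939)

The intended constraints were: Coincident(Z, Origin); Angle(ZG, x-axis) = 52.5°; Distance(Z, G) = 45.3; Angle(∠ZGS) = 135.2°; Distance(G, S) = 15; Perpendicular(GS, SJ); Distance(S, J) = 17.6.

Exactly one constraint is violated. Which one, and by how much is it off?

Distance(S, J) = 17.6 — off by 8.20.

Z = (0.00, 0.00) ✓; ZG at 52.50° ✓; |ZG| = 45.30 ✓; ∠ZGS = 135.2° ✓; |GS| = 15.00 ✓; ∠(GS, SJ) = 90.00° ✓; |SJ| = 9.400 ✗.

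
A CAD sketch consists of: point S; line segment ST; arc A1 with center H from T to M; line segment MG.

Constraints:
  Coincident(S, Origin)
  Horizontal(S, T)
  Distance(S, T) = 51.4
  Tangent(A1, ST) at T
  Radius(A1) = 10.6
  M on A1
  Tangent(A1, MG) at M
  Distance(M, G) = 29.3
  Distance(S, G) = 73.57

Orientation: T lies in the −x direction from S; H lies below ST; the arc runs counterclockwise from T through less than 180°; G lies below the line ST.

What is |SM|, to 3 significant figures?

62.9

Checks: |HM| = 10.60 ✓; ∠(HM, MG) = 90.00° ✓; |MG| = 29.30 ✓; |SG| = 73.57 ✓.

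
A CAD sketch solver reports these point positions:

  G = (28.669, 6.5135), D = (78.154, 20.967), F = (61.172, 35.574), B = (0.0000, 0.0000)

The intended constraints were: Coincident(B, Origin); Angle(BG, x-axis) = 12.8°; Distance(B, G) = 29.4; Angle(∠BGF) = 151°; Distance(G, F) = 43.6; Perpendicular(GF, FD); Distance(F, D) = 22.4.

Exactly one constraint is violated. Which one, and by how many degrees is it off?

Perpendicular(GF, FD) — off by 7.50°.

B = (0.00, 0.00) ✓; BG at 12.80° ✓; |BG| = 29.40 ✓; ∠BGF = 151.0° ✓; |GF| = 43.60 ✓; ∠(GF, FD) = 82.50° ✗; |FD| = 22.40 ✓.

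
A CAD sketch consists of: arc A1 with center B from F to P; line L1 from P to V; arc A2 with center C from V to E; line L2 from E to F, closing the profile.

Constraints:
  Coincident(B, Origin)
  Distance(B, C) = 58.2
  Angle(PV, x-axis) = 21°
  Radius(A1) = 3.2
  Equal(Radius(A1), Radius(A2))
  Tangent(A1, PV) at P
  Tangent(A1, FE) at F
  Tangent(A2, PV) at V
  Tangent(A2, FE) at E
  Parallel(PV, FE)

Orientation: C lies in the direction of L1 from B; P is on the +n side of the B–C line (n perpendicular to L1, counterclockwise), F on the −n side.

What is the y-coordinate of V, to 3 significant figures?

23.8

Tangency of A1 to both parallel lines with radius 3.2 puts P and F at B ± 3.2·n: P = (-1.15, 2.99), F = (1.15, -2.99). Equal radii place V and E the same way about C: V = C + 3.2·n = (53.2, 23.8), E = C − 3.2·n = (55.5, 17.9). So V.y = 23.8.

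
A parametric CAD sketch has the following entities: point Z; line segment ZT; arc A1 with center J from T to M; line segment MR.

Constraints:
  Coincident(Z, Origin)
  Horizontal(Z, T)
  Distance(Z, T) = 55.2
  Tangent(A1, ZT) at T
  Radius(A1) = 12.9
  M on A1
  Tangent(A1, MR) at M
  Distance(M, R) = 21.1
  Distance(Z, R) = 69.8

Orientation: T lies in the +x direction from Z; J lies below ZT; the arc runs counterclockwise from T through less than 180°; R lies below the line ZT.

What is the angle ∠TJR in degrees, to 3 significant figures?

171°

Checks: |JT| = 12.90 ✓; |JM| = 12.90 ✓; ∠(JM, MR) = 90.00° ✓; |MR| = 21.10 ✓; |ZR| = 69.80 ✓.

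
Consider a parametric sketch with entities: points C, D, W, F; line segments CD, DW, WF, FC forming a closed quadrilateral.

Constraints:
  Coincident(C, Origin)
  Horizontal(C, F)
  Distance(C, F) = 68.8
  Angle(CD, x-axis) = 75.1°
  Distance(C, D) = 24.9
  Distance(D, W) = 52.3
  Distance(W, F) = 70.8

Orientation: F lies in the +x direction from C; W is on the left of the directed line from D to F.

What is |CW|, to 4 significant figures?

75.67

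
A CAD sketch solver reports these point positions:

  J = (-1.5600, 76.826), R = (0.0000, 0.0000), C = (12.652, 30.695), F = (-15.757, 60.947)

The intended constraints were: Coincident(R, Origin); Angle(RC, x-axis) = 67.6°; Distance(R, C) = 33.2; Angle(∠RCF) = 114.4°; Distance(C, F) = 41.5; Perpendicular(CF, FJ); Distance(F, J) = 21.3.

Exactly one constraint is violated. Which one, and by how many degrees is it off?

Perpendicular(CF, FJ) — off by 5.00°.

R = (0.00, 0.00) ✓; RC at 67.60° ✓; |RC| = 33.20 ✓; ∠RCF = 114.4° ✓; |CF| = 41.50 ✓; ∠(CF, FJ) = 85.00° ✗; |FJ| = 21.30 ✓.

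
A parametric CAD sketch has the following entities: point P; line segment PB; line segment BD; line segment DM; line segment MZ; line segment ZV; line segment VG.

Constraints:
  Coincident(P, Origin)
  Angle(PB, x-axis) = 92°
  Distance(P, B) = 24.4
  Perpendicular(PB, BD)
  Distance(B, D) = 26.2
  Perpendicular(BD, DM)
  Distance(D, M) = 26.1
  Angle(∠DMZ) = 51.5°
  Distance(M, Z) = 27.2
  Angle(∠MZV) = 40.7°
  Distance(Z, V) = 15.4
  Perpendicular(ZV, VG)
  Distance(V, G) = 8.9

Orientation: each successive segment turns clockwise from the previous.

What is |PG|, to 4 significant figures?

21.78

∠MZV = 40.7° gives ZV at 4.200° from the x-axis; with |ZV| = 15.4, V = (19.74, 16.52). The perpendicularity gives VG at right angles to ZV, so VG runs at -85.80°; with |VG| = 8.9, G = (20.39, 7.646). Then |PG| = |G − P| = 21.78.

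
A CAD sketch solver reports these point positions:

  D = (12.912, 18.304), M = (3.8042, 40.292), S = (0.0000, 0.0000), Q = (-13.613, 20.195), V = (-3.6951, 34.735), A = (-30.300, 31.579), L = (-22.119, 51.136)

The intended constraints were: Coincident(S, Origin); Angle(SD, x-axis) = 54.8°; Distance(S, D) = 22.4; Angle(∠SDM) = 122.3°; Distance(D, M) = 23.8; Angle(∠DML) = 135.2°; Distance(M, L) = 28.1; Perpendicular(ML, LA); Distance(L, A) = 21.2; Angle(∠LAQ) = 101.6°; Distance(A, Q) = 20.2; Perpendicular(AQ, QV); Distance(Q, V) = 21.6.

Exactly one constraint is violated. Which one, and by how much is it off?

Distance(Q, V) = 21.6 — off by 4.00.

S = (0.00, 0.00) ✓; SD at 54.80° ✓; |SD| = 22.40 ✓; ∠SDM = 122.3° ✓; |DM| = 23.80 ✓; ∠DML = 135.2° ✓; |ML| = 28.10 ✓; ∠(ML, LA) = 90.00° ✓; |LA| = 21.20 ✓; ∠LAQ = 101.6° ✓; |AQ| = 20.20 ✓; ∠(AQ, QV) = 90.00° ✓; |QV| = 17.60 ✗.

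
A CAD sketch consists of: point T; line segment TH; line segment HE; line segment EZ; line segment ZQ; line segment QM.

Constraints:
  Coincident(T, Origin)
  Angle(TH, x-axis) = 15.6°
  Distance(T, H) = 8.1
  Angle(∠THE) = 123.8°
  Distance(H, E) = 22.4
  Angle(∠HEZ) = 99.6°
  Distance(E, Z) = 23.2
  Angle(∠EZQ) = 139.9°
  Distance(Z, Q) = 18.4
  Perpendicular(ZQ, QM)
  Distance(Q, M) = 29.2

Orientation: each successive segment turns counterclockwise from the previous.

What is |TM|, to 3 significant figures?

17.6

∠EZQ = 139.9° gives ZQ at -168° from the x-axis; with |ZQ| = 18.4, Q = (-23.7, 30.4). ZQ ⟂ QM, so QM runs at -77.7°; with |QM| = 29.2, M = (-17.5, 1.83). Then |TM| = |M − T| = 17.6.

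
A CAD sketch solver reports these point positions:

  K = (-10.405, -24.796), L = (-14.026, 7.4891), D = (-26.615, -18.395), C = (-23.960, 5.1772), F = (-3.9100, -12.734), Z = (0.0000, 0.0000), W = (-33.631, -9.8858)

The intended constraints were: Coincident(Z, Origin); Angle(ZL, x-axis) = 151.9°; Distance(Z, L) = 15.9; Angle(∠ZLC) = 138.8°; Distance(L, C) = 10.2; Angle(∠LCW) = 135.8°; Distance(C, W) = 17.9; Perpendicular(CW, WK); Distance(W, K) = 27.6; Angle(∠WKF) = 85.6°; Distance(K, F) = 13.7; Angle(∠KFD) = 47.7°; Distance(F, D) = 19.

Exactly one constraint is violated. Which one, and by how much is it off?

Distance(F, D) = 19 — off by 4.40.

Z = (0.00, 0.00) ✓; ZL at 151.9° ✓; |ZL| = 15.90 ✓; ∠ZLC = 138.8° ✓; |LC| = 10.20 ✓; ∠LCW = 135.8° ✓; |CW| = 17.90 ✓; ∠(CW, WK) = 90.00° ✓; |WK| = 27.60 ✓; ∠WKF = 85.60° ✓; |KF| = 13.70 ✓; ∠KFD = 47.70° ✓; |FD| = 23.40 ✗.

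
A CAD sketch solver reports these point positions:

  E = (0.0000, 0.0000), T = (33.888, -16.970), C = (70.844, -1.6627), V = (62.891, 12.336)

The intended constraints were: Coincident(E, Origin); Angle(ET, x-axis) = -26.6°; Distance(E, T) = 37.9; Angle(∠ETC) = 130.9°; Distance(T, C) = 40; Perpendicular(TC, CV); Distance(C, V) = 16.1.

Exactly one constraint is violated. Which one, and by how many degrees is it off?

Perpendicular(TC, CV) — off by 7.10°.

E = (0.00, 0.00) ✓; ET at -26.60° ✓; |ET| = 37.90 ✓; ∠ETC = 130.9° ✓; |TC| = 40.00 ✓; ∠(TC, CV) = 97.10° ✗; |CV| = 16.10 ✓.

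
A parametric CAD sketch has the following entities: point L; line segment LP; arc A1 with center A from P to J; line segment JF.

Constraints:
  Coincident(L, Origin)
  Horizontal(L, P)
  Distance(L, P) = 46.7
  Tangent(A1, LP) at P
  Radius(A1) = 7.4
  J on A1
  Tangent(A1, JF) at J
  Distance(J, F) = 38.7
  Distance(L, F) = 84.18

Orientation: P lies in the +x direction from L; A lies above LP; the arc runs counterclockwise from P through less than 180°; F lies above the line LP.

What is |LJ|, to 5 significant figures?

52.216

L is at the origin; L and P share the same y with |LP| = 46.7 and P on the +x side, so P = (46.700, 0.0000). The tangent condition forces AP to be normal to LP, so A = P + (0, 7.4) = (46.700, 7.4000). Since AJ ⟂ JF (tangency), |AF| = √(7.4² + 38.7²) = 39.401 regardless of where J sits on A1. So F lies on both circle(L, 84.18) and circle(A, 39.401); the above-LP intersection is F = (78.278, 30.964). J is the foot of the tangent from F: J = (52.161, 2.4059).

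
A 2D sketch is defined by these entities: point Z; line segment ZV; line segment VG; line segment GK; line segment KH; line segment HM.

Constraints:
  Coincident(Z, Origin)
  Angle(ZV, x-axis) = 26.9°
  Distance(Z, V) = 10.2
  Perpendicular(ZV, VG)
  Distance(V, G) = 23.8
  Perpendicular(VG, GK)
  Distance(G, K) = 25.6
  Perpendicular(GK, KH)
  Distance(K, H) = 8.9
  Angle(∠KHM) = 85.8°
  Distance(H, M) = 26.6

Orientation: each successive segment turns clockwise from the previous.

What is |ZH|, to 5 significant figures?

21.428

Z is at the origin; ZV runs at 26.9° with length 10.2, so V = (9.0963, 4.6148). The perpendicularity gives VG at right angles to ZV, so VG runs at -63.100°; with |VG| = 23.8, G = (19.864, -16.610). VG ⟂ GK, so GK runs at -153.10°; with |GK| = 25.6, K = (-2.9657, -28.192). GK is perpendicular to KH, so KH runs at 116.90°; with |KH| = 8.9, H = (-6.9924, -20.255). Then |ZH| = |H − Z| = 21.428.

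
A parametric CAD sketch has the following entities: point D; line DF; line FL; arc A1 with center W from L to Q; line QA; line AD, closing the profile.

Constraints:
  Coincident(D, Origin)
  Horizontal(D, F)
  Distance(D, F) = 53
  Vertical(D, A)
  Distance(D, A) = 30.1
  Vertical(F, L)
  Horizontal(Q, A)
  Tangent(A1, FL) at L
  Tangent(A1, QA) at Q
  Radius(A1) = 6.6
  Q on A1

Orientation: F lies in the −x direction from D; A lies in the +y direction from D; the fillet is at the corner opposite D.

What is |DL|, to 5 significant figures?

57.976

D is at the origin; D and F share the same y with |DF| = 53.0 and F on the −x side, so F = (-53.000, 0.0000). D and A share the same x with |DA| = 30.1 and A on the +y side, so A = (0.0000, 30.100). The virtual corner opposite D is at (-53.000, 30.100). The tangent condition forces WL to be normal to FL and A1 meets QA tangentially, so WQ is at right angles to QA, with radius 6.6, so the center W sits 6.6 in from both sides at W = (-46.400, 23.500). That places the tangent points at L = (-53.000, 23.500) on FL and Q = (-46.400, 30.100) on QA. Then |DL| = |L − D| = 57.976.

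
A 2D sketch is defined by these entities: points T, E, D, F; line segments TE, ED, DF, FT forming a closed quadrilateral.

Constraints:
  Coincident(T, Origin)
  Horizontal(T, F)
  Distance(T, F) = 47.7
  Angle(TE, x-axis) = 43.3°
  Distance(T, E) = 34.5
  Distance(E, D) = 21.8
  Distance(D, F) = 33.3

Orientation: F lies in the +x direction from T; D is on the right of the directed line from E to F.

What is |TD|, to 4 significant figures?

15.38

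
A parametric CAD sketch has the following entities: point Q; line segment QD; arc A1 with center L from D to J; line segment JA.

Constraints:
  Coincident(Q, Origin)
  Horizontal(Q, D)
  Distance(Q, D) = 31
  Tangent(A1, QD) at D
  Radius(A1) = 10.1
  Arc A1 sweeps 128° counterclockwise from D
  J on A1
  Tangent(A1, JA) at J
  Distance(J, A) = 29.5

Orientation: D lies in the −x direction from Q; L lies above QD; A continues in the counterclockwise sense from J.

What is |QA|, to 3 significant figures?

57.1

Q is at the origin; QD is horizontal with |QD| = 31.0 and D on the −x side, so D = (-31.0, 0.00). A1 meets QD tangentially, so LD is at right angles to QD, so L = D + (0, 10.1) = (-31.0, 10.1). On A1, D sits at bearing -90° from L; a 128° counterclockwise sweep puts J at bearing 38°, so J = L + 10.1·(cos 38°, sin 38°) = (-23.0, 16.3). Tangency of A1 to JA means the radius LJ is perpendicular to JA, so JA runs along (−sin 38°, cos 38°); with |JA| = 29.5, A = (-41.2, 39.6). Then |QA| = |A − Q| = 57.1.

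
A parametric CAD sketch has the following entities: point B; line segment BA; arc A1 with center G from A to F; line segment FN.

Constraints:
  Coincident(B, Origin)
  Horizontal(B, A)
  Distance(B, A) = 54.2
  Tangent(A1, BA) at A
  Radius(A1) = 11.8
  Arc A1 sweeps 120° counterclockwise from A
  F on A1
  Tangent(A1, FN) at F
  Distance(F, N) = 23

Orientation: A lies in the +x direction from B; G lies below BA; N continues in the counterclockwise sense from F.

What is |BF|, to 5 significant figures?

47.409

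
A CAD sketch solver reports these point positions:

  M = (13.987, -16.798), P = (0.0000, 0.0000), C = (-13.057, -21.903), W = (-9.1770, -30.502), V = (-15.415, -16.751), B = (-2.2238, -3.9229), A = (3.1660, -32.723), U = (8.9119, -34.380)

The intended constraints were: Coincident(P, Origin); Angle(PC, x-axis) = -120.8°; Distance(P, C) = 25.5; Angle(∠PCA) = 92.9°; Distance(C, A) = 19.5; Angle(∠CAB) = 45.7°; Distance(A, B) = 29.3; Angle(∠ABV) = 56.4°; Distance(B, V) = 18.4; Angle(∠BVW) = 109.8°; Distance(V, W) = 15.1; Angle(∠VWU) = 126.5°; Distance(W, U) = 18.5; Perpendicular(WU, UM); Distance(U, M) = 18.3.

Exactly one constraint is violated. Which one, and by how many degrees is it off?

Perpendicular(WU, UM) — off by 4.00°.

P = (0.00, 0.00) ✓; PC at -120.8° ✓; |PC| = 25.50 ✓; ∠PCA = 92.90° ✓; |CA| = 19.50 ✓; ∠CAB = 45.70° ✓; |AB| = 29.30 ✓; ∠ABV = 56.40° ✓; |BV| = 18.40 ✓; ∠BVW = 109.8° ✓; |VW| = 15.10 ✓; ∠VWU = 126.5° ✓; |WU| = 18.50 ✓; ∠(WU, UM) = 86.00° ✗; |UM| = 18.30 ✓.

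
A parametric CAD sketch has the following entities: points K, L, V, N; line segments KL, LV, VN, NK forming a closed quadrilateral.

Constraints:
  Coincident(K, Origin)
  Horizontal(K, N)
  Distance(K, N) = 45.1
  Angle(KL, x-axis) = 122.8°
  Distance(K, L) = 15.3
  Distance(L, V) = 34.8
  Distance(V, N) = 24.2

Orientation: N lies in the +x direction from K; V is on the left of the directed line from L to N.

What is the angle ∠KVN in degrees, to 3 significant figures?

110°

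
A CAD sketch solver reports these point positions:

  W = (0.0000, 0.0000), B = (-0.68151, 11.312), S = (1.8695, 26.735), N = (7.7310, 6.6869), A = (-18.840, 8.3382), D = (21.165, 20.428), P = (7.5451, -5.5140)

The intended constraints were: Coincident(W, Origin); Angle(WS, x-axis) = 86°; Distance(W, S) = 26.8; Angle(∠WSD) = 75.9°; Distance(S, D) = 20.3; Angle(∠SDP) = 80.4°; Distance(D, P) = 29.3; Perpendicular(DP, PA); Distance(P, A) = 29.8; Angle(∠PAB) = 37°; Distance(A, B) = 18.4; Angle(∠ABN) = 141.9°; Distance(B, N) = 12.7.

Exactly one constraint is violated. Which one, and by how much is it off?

Distance(B, N) = 12.7 — off by 3.10.

W = (0.00, 0.00) ✓; WS at 86.00° ✓; |WS| = 26.80 ✓; ∠WSD = 75.90° ✓; |SD| = 20.30 ✓; ∠SDP = 80.40° ✓; |DP| = 29.30 ✓; ∠(DP, PA) = 90.00° ✓; |PA| = 29.80 ✓; ∠PAB = 37.00° ✓; |AB| = 18.40 ✓; ∠ABN = 141.9° ✓; |BN| = 9.600 ✗.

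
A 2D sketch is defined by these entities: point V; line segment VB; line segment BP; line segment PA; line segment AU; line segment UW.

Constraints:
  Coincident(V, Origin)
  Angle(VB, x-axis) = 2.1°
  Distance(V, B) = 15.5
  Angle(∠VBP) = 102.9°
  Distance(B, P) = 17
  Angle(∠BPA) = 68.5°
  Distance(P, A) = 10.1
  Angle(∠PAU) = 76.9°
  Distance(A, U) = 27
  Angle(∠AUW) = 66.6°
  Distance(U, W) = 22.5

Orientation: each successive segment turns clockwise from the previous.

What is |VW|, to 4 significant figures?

35.67

V is at the origin; VB runs at 2.1° with length 15.5, so B = (15.49, 0.5680). ∠VBP = 102.9° gives BP at -75.00° from the x-axis; with |BP| = 17.0, P = (19.89, -15.85). ∠BPA = 68.5° gives PA at 173.5° from the x-axis; with |PA| = 10.1, A = (9.854, -14.71). ∠PAU = 76.9° gives AU at 70.40° from the x-axis; with |AU| = 27.0, U = (18.91, 10.73). ∠AUW = 66.6° gives UW at -43.00° from the x-axis; with |UW| = 22.5, W = (35.37, -4.619). Then |VW| = |W − V| = 35.67.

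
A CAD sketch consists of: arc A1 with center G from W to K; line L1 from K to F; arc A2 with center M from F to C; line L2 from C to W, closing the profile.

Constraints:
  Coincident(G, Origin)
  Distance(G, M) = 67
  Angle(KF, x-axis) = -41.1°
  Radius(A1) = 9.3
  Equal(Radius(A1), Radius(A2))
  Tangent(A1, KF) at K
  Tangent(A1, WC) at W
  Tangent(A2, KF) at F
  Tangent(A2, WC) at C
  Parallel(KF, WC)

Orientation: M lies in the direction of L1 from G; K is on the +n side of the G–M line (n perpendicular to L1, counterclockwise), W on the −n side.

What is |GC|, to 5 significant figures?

67.642

The slot axis is L1's direction at -41.1°, so u = (cos -41.1°, sin -41.1°) = (0.75356, -0.65738) and n = (−sin -41.1°, cos -41.1°) = (0.65738, 0.75356). G is at the origin and M lies 67.0 along u from G, so M = 67.0·u = (50.489, -44.044). Tangency of A1 to both parallel lines with radius 9.3 puts K and W at G ± 9.3·n: K = (6.1136, 7.0081), W = (-6.1136, -7.0081). Equal radii place F and C the same way about M: F = M + 9.3·n = (56.602, -37.036), C = M − 9.3·n = (44.375, -51.052). Then |GC| = |C − G| = 67.642.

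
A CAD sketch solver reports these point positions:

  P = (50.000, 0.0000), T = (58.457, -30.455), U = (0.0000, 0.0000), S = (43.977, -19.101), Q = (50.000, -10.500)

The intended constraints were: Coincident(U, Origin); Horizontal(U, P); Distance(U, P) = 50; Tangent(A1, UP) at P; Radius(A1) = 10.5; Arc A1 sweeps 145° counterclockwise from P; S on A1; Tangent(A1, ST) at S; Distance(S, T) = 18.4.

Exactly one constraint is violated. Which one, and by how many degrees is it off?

Tangent(A1, ST) at S — off by 3.10°.

U = (0.00, 0.00) ✓; U.y = 0.00, P.y = 0.00 ✓; |UP| = 50.00 ✓; ∠(QP, PU) = 90.00° ✓; |QP| = 10.50 ✓; bearing(Q→S) − bearing(Q→P) = 145.0° ✓; |QS| = 10.50 ✓; ∠(QS, ST) = 93.10° ✗; |ST| = 18.40 ✓.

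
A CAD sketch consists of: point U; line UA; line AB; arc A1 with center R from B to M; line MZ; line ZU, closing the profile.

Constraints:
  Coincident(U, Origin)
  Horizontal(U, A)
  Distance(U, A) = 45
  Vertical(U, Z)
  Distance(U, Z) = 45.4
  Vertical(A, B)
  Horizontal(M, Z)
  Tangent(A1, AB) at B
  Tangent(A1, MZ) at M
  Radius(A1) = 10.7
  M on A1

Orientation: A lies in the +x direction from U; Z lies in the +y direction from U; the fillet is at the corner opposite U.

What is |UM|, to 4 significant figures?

56.90

U is at the origin; UA is horizontal with |UA| = 45.0 and A on the +x side, so A = (45.00, 0.000). U and Z share the same x with |UZ| = 45.4 and Z on the +y side, so Z = (0.000, 45.40). The virtual corner opposite U is at (45.00, 45.40). Since A1 is tangent to AB there, RB ⟂ AB and since A1 is tangent to MZ there, RM ⟂ MZ, with radius 10.7, so the center R sits 10.7 in from both sides at R = (34.30, 34.70). That places the tangent points at B = (45.00, 34.70) on AB and M = (34.30, 45.40) on MZ. Then |UM| = |M − U| = 56.90.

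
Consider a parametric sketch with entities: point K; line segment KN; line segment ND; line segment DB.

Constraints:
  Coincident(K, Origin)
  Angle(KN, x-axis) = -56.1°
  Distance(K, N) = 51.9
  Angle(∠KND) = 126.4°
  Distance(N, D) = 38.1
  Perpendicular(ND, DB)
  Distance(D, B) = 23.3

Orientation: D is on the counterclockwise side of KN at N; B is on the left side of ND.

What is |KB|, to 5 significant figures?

71.332

K is at the origin; KN runs at -56.1° with length 51.9, so N = 51.9·(cos -56.1°, sin -56.1°) = (28.947, -43.078). ∠KND = 126.4°, so ND runs at -56.1° + (180° − 126.4°) = -2.5000° from the x-axis; with |ND| = 38.1, D = N + 38.1·(cos -2.5000°, sin -2.5000°) = (67.011, -44.740). ND is perpendicular to DB; with |DB| = 23.3 on the left of ND, B = D + 23.3·(0.043619, 0.99905) = (68.027, -21.462). Then |KB| = |B − K| = 71.332.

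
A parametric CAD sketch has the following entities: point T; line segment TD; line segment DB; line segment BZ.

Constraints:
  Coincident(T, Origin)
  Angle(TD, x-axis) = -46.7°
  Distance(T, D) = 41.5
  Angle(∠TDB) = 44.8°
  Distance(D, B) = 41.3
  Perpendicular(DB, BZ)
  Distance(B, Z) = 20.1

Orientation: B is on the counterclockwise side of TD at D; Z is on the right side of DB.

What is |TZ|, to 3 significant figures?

50.7

∠TDB = 44.8°, so DB runs at -46.7° + (180° − 44.8°) = 88.5° from the x-axis; with |DB| = 41.3, B = D + 41.3·(cos 88.5°, sin 88.5°) = (29.5, 11.1). DB ⟂ BZ; with |BZ| = 20.1 on the right of DB, Z = B + 20.1·(1.00, -0.0262) = (49.6, 10.6). Then |TZ| = |Z − T| = 50.7.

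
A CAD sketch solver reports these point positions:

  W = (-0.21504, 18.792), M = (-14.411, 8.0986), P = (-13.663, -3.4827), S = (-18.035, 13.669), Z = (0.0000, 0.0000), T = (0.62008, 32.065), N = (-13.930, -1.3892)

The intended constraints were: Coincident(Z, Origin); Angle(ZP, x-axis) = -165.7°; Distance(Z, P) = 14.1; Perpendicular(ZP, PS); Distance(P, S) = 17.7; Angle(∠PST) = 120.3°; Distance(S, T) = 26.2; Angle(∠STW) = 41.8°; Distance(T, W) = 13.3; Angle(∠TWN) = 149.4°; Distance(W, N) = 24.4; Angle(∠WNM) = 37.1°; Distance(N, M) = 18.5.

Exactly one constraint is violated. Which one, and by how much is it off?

Distance(N, M) = 18.5 — off by 9.00.

Z = (0.00, 0.00) ✓; ZP at -165.7° ✓; |ZP| = 14.10 ✓; ∠(ZP, PS) = 90.00° ✓; |PS| = 17.70 ✓; ∠PST = 120.3° ✓; |ST| = 26.20 ✓; ∠STW = 41.80° ✓; |TW| = 13.30 ✓; ∠TWN = 149.4° ✓; |WN| = 24.40 ✓; ∠WNM = 37.10° ✓; |NM| = 9.500 ✗.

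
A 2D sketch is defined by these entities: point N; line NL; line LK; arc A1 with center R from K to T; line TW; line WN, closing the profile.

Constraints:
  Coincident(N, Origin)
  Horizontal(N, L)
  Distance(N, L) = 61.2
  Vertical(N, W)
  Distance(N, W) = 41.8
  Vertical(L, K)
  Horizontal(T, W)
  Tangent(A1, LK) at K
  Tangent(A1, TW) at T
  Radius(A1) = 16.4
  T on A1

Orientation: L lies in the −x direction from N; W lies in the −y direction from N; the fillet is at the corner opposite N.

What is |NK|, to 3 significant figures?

66.3

N is at the origin; NL is horizontal with |NL| = 61.2 and L on the −x side, so L = (-61.2, 0.00). NW is vertical with |NW| = 41.8 and W on the −y side, so W = (0.00, -41.8). The virtual corner opposite N is at (-61.2, -41.8). The tangent condition forces RK to be normal to LK and tangency of A1 to TW means the radius RT is perpendicular to TW, with radius 16.4, so the center R sits 16.4 in from both sides at R = (-44.8, -25.4). That places the tangent points at K = (-61.2, -25.4) on LK and T = (-44.8, -41.8) on TW. Then |NK| = |K − N| = 66.3.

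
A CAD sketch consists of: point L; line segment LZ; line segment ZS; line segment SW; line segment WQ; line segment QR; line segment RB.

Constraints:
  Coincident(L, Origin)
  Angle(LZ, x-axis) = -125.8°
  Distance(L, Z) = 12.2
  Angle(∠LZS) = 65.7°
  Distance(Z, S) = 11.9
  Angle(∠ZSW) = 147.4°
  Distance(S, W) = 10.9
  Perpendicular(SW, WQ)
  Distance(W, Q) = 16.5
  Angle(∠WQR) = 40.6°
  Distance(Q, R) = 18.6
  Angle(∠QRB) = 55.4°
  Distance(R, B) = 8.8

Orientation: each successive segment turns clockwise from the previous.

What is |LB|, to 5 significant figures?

13.747

L is at the origin; LZ runs at -125.8° with length 12.2, so Z = (-7.1365, -9.8950). ∠LZS = 65.7° gives ZS at 119.90° from the x-axis; with |ZS| = 11.9, S = (-13.068, 0.42109). ∠ZSW = 147.4° gives SW at 87.300° from the x-axis; with |SW| = 10.9, W = (-12.555, 11.309). SW ⟂ WQ, so WQ runs at -2.7000°; with |WQ| = 16.5, Q = (3.9267, 10.532). ∠WQR = 40.6° gives QR at -142.10° from the x-axis; with |QR| = 18.6, R = (-10.750, -0.89397). ∠QRB = 55.4° gives RB at 93.300° from the x-axis; with |RB| = 8.8, B = (-11.257, 7.8914). Then |LB| = |B − L| = 13.747.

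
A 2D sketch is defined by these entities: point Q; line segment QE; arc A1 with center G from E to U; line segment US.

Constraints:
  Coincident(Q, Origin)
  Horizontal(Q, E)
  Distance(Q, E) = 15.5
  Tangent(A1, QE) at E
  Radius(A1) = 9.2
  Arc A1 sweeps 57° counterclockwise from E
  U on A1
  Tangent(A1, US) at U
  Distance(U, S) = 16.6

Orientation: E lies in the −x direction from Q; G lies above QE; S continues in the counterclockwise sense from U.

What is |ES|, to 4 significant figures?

24.67

Q is at the origin; QE is horizontal with |QE| = 15.5 and E on the −x side, so E = (-15.50, 0.000). A1 meets QE tangentially, so GE is at right angles to QE, so G = E + (0, 9.2) = (-15.50, 9.200). On A1, E sits at bearing -90° from G; a 57° counterclockwise sweep puts U at bearing -33°, so U = G + 9.2·(cos -33°, sin -33°) = (-7.784, 4.189). Tangency of A1 to US means the radius GU is perpendicular to US, so US runs along (−sin -33°, cos -33°); with |US| = 16.6, S = (1.257, 18.11). Then |ES| = |S − E| = 24.67.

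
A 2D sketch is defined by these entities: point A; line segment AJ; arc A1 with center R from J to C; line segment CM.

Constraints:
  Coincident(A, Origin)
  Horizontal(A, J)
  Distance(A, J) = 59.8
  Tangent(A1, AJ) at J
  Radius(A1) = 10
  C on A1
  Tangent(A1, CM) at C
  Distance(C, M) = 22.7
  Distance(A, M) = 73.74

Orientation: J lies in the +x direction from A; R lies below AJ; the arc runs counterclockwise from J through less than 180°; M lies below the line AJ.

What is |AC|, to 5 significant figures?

54.188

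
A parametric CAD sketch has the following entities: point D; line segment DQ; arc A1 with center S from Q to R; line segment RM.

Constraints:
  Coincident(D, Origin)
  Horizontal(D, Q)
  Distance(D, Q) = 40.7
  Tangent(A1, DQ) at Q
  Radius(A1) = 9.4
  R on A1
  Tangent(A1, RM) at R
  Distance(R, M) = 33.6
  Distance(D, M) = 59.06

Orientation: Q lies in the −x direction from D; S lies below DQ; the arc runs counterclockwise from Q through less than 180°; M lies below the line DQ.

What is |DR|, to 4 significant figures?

51.14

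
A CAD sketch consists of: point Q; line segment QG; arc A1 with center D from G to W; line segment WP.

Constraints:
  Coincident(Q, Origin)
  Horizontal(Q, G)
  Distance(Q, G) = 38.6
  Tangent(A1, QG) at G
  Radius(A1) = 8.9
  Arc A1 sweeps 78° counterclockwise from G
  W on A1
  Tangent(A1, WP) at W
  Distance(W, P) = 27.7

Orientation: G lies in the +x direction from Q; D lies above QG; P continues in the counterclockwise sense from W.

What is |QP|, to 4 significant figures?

63.10

Q is at the origin; Q and G share the same y with |QG| = 38.6 and G on the +x side, so G = (38.60, 0.000). Tangency of A1 to QG means the radius DG is perpendicular to QG, so D = G + (0, 8.9) = (38.60, 8.900). On A1, G sits at bearing -90° from D; a 78° counterclockwise sweep puts W at bearing -12°, so W = D + 8.9·(cos -12°, sin -12°) = (47.31, 7.050). A1 meets WP tangentially, so DW is at right angles to WP, so WP runs along (−sin -12°, cos -12°); with |WP| = 27.7, P = (53.06, 34.14). Then |QP| = |P − Q| = 63.10.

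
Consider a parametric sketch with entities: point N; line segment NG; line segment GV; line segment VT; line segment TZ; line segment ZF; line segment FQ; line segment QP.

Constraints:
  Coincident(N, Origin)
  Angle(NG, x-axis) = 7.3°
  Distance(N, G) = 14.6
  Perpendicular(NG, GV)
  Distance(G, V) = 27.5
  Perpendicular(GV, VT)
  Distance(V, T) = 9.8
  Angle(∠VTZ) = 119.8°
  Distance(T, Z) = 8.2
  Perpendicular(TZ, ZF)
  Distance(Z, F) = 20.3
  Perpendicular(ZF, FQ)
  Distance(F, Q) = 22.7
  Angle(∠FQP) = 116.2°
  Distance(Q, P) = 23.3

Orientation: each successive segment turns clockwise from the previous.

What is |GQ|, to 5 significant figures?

33.545

TZ is perpendicular to ZF, so ZF runs at 37.100°; with |ZF| = 20.3, F = (19.500, -7.8819). ZF ⟂ FQ, so FQ runs at -52.900°; with |FQ| = 22.7, Q = (33.193, -25.987). Then |GQ| = |Q − G| = 33.545.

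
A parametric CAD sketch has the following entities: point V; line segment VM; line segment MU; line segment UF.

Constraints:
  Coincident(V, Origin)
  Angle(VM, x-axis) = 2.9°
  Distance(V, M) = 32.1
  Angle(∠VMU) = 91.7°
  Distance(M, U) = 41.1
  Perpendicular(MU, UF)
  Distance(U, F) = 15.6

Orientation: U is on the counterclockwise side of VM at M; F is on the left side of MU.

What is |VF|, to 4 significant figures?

45.17

V is at the origin; VM runs at 2.9° with length 32.1, so M = 32.1·(cos 2.9°, sin 2.9°) = (32.06, 1.624). ∠VMU = 91.7°, so MU runs at 2.9° + (180° − 91.7°) = 91.20° from the x-axis; with |MU| = 41.1, U = M + 41.1·(cos 91.20°, sin 91.20°) = (31.20, 42.72). The perpendicularity gives UF at right angles to MU; with |UF| = 15.6 on the left of MU, F = U + 15.6·(-0.9998, -0.02094) = (15.60, 42.39). Then |VF| = |F − V| = 45.17.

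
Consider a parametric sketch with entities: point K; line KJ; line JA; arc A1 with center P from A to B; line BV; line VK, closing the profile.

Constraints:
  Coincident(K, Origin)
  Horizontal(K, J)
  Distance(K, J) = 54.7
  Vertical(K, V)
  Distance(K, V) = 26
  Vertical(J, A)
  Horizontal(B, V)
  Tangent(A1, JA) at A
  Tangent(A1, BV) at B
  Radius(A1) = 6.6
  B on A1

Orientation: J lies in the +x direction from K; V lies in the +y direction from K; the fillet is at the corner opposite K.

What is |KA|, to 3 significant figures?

58.0

The virtual corner opposite K is at (54.7, 26.0). The tangent condition forces PA to be normal to JA and since A1 is tangent to BV there, PB ⟂ BV, with radius 6.6, so the center P sits 6.6 in from both sides at P = (48.1, 19.4). That places the tangent points at A = (54.7, 19.4) on JA and B = (48.1, 26.0) on BV. Then |KA| = |A − K| = 58.0.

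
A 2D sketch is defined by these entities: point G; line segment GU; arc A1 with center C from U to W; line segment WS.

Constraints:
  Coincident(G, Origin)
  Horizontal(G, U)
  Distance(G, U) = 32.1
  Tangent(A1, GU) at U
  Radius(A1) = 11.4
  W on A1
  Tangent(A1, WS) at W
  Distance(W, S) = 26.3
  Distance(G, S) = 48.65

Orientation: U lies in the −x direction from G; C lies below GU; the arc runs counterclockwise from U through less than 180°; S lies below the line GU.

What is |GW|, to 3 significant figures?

45.3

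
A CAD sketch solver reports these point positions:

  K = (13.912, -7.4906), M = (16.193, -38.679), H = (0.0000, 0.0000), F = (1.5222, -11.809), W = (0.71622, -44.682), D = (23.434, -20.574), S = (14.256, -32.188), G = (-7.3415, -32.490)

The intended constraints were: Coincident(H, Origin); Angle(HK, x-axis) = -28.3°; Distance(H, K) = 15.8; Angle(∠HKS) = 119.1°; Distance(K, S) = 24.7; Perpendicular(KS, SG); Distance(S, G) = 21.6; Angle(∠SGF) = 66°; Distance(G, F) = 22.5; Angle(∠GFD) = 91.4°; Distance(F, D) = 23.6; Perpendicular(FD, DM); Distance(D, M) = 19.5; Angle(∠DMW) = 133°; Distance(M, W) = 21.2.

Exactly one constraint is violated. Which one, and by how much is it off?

Distance(M, W) = 21.2 — off by 4.60.

H = (0.00, 0.00) ✓; HK at -28.30° ✓; |HK| = 15.80 ✓; ∠HKS = 119.1° ✓; |KS| = 24.70 ✓; ∠(KS, SG) = 90.00° ✓; |SG| = 21.60 ✓; ∠SGF = 66.00° ✓; |GF| = 22.50 ✓; ∠GFD = 91.40° ✓; |FD| = 23.60 ✓; ∠(FD, DM) = 90.00° ✓; |DM| = 19.50 ✓; ∠DMW = 133.0° ✓; |MW| = 16.60 ✗.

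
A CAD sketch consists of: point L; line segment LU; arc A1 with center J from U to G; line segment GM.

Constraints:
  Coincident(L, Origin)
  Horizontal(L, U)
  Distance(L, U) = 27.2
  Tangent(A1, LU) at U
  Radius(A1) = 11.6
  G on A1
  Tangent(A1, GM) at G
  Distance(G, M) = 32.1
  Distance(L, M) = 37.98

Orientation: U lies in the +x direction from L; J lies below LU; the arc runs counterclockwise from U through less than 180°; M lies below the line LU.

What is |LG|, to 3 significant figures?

18.0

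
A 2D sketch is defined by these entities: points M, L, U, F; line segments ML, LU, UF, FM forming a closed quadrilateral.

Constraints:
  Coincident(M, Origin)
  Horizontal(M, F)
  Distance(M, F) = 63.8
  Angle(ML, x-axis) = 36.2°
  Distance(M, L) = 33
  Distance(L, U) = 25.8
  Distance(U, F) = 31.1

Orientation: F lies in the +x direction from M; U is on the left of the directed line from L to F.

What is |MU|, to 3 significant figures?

58.2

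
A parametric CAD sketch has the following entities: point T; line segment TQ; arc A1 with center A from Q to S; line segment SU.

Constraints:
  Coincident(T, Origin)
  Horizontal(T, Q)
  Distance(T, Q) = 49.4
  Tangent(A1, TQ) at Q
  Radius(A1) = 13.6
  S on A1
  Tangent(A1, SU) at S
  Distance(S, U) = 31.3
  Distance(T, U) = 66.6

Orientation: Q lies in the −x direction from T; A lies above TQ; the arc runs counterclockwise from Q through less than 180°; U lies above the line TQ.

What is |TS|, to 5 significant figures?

40.701

T is at the origin; TQ is horizontal with |TQ| = 49.4 and Q on the −x side, so Q = (-49.400, 0.0000). A1 meets TQ tangentially, so AQ is at right angles to TQ, so A = Q + (0, 13.6) = (-49.400, 13.600). Since AS ⟂ SU (tangency), |AU| = √(13.6² + 31.3²) = 34.127 regardless of where S sits on A1. So U lies on both circle(T, 66.6) and circle(A, 34.127); the above-TQ intersection is U = (-46.571, 47.610). S is the foot of the tangent from U: S = (-36.520, 17.967).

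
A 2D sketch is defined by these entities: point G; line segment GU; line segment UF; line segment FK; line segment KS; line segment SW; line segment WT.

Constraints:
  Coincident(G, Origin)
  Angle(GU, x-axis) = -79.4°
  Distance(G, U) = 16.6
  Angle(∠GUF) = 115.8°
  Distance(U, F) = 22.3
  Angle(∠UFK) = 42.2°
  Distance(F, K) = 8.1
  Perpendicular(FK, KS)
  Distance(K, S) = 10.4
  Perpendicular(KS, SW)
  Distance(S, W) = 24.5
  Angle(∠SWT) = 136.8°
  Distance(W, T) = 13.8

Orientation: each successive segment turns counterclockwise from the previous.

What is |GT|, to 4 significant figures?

58.89

G is at the origin; GU runs at -79.4° with length 16.6, so U = (3.054, -16.32). ∠GUF = 115.8° gives UF at -15.20° from the x-axis; with |UF| = 22.3, F = (24.57, -22.16). ∠UFK = 42.2° gives FK at 122.6° from the x-axis; with |FK| = 8.1, K = (20.21, -15.34). FK ⟂ KS, so KS runs at -147.4°; with |KS| = 10.4, S = (11.45, -20.94). KS is perpendicular to SW, so SW runs at -57.40°; with |SW| = 24.5, W = (24.65, -41.58). ∠SWT = 136.8° gives WT at -14.20° from the x-axis; with |WT| = 13.8, T = (38.03, -44.97). Then |GT| = |T − G| = 58.89.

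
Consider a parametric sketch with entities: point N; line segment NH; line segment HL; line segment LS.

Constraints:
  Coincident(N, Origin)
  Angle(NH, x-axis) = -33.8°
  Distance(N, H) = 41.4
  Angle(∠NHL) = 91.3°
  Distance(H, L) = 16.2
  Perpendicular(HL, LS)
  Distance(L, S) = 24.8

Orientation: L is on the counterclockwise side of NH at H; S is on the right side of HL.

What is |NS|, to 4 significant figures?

68.37

N is at the origin; NH runs at -33.8° with length 41.4, so H = 41.4·(cos -33.8°, sin -33.8°) = (34.40, -23.03). ∠NHL = 91.3°, so HL runs at -33.8° + (180° − 91.3°) = 54.90° from the x-axis; with |HL| = 16.2, L = H + 16.2·(cos 54.90°, sin 54.90°) = (43.72, -9.777). The perpendicularity gives LS at right angles to HL; with |LS| = 24.8 on the right of HL, S = L + 24.8·(0.8181, -0.5750) = (64.01, -24.04). Then |NS| = |S − N| = 68.37.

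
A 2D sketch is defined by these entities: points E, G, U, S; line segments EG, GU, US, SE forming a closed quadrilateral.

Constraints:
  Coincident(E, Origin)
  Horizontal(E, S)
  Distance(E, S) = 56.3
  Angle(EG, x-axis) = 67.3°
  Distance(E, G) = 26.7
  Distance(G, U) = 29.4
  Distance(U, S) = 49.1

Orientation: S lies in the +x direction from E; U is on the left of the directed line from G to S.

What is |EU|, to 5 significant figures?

54.437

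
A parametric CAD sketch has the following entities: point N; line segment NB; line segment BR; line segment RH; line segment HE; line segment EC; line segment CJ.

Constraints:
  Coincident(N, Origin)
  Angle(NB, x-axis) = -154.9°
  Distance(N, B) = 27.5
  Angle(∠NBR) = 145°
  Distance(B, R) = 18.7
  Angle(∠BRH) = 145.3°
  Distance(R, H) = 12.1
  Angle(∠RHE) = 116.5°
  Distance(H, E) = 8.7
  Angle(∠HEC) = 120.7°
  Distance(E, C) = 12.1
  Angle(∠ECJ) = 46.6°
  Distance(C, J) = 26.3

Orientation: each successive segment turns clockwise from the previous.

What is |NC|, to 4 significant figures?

39.00

∠RHE = 116.5° gives HE at 71.90° from the x-axis; with |HE| = 8.7, E = (-49.24, 8.315). ∠HEC = 120.7° gives EC at 12.60° from the x-axis; with |EC| = 12.1, C = (-37.43, 10.95). Then |NC| = |C − N| = 39.00.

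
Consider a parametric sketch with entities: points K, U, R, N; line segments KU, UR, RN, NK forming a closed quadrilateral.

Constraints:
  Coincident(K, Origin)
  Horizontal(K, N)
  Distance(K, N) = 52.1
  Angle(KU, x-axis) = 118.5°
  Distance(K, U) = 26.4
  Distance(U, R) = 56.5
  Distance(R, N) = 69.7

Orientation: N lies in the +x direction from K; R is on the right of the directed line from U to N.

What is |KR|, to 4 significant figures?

34.44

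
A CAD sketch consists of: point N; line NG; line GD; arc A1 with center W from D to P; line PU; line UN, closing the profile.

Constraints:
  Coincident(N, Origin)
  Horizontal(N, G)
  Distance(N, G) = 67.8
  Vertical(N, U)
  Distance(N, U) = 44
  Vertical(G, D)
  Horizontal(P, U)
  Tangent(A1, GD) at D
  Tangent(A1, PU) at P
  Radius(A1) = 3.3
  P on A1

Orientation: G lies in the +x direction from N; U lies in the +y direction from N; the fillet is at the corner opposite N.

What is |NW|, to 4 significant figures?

76.27

NU is vertical with |NU| = 44.0 and U on the +y side, so U = (0.000, 44.00). The virtual corner opposite N is at (67.80, 44.00). The tangent condition forces WD to be normal to GD and A1 meets PU tangentially, so WP is at right angles to PU, with radius 3.3, so the center W sits 3.3 in from both sides at W = (64.50, 40.70). Then |NW| = |W − N| = 76.27.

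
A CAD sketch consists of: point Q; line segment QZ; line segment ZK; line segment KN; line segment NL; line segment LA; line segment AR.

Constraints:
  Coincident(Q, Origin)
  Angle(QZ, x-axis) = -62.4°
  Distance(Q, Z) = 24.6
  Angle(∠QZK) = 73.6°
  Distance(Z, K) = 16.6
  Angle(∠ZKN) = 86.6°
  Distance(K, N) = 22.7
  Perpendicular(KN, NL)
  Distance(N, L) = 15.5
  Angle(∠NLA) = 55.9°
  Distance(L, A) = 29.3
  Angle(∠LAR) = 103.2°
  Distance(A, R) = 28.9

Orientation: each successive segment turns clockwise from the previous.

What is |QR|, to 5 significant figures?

39.299

∠NLA = 55.9° gives LA at -116.30° from the x-axis; with |LA| = 29.3, A = (-5.5929, -26.698). ∠LAR = 103.2° gives AR at 166.90° from the x-axis; with |AR| = 28.9, R = (-33.741, -20.148). Then |QR| = |R − Q| = 39.299.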